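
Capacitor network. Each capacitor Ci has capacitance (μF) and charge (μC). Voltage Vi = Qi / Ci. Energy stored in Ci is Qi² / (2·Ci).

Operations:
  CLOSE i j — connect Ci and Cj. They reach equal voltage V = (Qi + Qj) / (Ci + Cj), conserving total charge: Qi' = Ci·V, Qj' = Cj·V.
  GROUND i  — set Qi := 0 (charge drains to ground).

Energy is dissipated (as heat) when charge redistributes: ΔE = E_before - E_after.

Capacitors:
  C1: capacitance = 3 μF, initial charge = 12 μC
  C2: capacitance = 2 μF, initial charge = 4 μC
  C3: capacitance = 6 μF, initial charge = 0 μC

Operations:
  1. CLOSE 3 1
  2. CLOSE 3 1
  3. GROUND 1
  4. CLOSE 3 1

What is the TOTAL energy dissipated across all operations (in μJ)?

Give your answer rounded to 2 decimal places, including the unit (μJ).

Initial: C1(3μF, Q=12μC, V=4.00V), C2(2μF, Q=4μC, V=2.00V), C3(6μF, Q=0μC, V=0.00V)
Op 1: CLOSE 3-1: Q_total=12.00, C_total=9.00, V=1.33; Q3=8.00, Q1=4.00; dissipated=16.000
Op 2: CLOSE 3-1: Q_total=12.00, C_total=9.00, V=1.33; Q3=8.00, Q1=4.00; dissipated=0.000
Op 3: GROUND 1: Q1=0; energy lost=2.667
Op 4: CLOSE 3-1: Q_total=8.00, C_total=9.00, V=0.89; Q3=5.33, Q1=2.67; dissipated=1.778
Total dissipated: 20.444 μJ

Answer: 20.44 μJ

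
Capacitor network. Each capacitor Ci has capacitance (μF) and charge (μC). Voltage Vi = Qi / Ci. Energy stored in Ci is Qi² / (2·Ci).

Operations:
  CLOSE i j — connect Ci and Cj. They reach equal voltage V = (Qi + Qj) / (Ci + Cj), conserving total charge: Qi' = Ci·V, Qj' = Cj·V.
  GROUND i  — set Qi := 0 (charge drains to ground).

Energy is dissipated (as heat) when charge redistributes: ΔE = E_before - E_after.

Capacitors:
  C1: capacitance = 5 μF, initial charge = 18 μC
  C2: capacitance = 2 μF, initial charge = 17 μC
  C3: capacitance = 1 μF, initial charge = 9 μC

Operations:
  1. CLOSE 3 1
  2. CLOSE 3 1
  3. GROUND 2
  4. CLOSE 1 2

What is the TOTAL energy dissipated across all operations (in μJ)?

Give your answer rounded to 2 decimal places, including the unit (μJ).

Answer: 98.86 μJ

Derivation:
Initial: C1(5μF, Q=18μC, V=3.60V), C2(2μF, Q=17μC, V=8.50V), C3(1μF, Q=9μC, V=9.00V)
Op 1: CLOSE 3-1: Q_total=27.00, C_total=6.00, V=4.50; Q3=4.50, Q1=22.50; dissipated=12.150
Op 2: CLOSE 3-1: Q_total=27.00, C_total=6.00, V=4.50; Q3=4.50, Q1=22.50; dissipated=0.000
Op 3: GROUND 2: Q2=0; energy lost=72.250
Op 4: CLOSE 1-2: Q_total=22.50, C_total=7.00, V=3.21; Q1=16.07, Q2=6.43; dissipated=14.464
Total dissipated: 98.864 μJ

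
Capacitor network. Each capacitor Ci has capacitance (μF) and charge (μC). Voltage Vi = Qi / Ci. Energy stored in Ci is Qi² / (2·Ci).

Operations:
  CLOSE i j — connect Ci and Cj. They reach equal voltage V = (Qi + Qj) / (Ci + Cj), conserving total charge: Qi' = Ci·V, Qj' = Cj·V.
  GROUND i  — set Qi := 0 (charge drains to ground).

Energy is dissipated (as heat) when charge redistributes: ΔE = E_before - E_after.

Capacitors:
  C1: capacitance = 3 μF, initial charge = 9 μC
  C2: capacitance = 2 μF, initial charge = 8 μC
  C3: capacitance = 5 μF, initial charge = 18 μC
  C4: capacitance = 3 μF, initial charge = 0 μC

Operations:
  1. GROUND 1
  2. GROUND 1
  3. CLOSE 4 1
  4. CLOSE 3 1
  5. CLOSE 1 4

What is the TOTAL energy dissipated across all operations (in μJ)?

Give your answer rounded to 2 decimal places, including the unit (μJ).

Initial: C1(3μF, Q=9μC, V=3.00V), C2(2μF, Q=8μC, V=4.00V), C3(5μF, Q=18μC, V=3.60V), C4(3μF, Q=0μC, V=0.00V)
Op 1: GROUND 1: Q1=0; energy lost=13.500
Op 2: GROUND 1: Q1=0; energy lost=0.000
Op 3: CLOSE 4-1: Q_total=0.00, C_total=6.00, V=0.00; Q4=0.00, Q1=0.00; dissipated=0.000
Op 4: CLOSE 3-1: Q_total=18.00, C_total=8.00, V=2.25; Q3=11.25, Q1=6.75; dissipated=12.150
Op 5: CLOSE 1-4: Q_total=6.75, C_total=6.00, V=1.12; Q1=3.38, Q4=3.38; dissipated=3.797
Total dissipated: 29.447 μJ

Answer: 29.45 μJ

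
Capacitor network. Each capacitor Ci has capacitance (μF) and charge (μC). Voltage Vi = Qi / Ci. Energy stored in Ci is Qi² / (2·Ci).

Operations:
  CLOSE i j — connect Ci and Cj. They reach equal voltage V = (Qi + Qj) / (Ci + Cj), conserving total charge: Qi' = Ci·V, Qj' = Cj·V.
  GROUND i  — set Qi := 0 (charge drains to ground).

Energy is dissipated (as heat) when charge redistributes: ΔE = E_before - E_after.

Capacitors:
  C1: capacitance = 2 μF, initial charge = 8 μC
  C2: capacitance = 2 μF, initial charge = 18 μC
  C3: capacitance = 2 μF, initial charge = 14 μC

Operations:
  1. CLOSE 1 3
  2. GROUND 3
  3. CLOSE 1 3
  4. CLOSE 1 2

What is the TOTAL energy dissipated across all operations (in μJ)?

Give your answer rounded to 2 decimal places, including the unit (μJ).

Initial: C1(2μF, Q=8μC, V=4.00V), C2(2μF, Q=18μC, V=9.00V), C3(2μF, Q=14μC, V=7.00V)
Op 1: CLOSE 1-3: Q_total=22.00, C_total=4.00, V=5.50; Q1=11.00, Q3=11.00; dissipated=4.500
Op 2: GROUND 3: Q3=0; energy lost=30.250
Op 3: CLOSE 1-3: Q_total=11.00, C_total=4.00, V=2.75; Q1=5.50, Q3=5.50; dissipated=15.125
Op 4: CLOSE 1-2: Q_total=23.50, C_total=4.00, V=5.88; Q1=11.75, Q2=11.75; dissipated=19.531
Total dissipated: 69.406 μJ

Answer: 69.41 μJ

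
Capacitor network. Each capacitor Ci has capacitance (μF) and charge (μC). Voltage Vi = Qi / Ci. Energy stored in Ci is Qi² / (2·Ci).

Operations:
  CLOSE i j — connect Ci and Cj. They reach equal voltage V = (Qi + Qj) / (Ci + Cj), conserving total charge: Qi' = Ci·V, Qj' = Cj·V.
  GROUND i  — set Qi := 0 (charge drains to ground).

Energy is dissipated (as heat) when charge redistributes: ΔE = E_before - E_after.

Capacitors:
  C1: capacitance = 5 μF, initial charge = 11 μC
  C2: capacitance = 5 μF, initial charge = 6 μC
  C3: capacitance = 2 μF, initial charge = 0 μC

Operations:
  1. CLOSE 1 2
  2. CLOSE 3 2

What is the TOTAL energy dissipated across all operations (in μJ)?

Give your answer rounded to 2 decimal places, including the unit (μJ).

Answer: 3.31 μJ

Derivation:
Initial: C1(5μF, Q=11μC, V=2.20V), C2(5μF, Q=6μC, V=1.20V), C3(2μF, Q=0μC, V=0.00V)
Op 1: CLOSE 1-2: Q_total=17.00, C_total=10.00, V=1.70; Q1=8.50, Q2=8.50; dissipated=1.250
Op 2: CLOSE 3-2: Q_total=8.50, C_total=7.00, V=1.21; Q3=2.43, Q2=6.07; dissipated=2.064
Total dissipated: 3.314 μJ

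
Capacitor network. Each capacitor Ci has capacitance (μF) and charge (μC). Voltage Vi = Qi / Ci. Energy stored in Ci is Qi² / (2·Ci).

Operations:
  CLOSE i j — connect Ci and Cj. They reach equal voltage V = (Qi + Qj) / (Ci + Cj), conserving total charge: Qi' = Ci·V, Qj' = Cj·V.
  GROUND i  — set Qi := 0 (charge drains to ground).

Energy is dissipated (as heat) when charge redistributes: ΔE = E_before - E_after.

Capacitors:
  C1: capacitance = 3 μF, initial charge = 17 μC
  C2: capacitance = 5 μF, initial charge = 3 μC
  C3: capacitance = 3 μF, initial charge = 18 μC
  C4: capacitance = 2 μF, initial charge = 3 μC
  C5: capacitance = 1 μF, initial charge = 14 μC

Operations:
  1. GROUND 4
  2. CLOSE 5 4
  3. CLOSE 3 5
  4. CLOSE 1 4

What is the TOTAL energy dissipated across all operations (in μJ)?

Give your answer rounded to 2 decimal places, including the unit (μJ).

Answer: 68.85 μJ

Derivation:
Initial: C1(3μF, Q=17μC, V=5.67V), C2(5μF, Q=3μC, V=0.60V), C3(3μF, Q=18μC, V=6.00V), C4(2μF, Q=3μC, V=1.50V), C5(1μF, Q=14μC, V=14.00V)
Op 1: GROUND 4: Q4=0; energy lost=2.250
Op 2: CLOSE 5-4: Q_total=14.00, C_total=3.00, V=4.67; Q5=4.67, Q4=9.33; dissipated=65.333
Op 3: CLOSE 3-5: Q_total=22.67, C_total=4.00, V=5.67; Q3=17.00, Q5=5.67; dissipated=0.667
Op 4: CLOSE 1-4: Q_total=26.33, C_total=5.00, V=5.27; Q1=15.80, Q4=10.53; dissipated=0.600
Total dissipated: 68.850 μJ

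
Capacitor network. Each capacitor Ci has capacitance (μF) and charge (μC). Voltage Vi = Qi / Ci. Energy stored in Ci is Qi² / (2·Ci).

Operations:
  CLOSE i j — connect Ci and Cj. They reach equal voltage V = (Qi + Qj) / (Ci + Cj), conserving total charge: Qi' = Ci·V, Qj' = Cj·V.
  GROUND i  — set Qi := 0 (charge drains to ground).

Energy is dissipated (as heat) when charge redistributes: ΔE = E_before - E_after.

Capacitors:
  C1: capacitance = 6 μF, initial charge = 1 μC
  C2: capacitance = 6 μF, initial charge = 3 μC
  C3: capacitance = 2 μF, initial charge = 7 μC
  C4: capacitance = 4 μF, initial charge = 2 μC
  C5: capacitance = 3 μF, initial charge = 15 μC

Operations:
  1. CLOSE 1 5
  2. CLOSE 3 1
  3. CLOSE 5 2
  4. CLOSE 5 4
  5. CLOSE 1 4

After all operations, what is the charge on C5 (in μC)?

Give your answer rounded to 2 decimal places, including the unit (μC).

Answer: 2.05 μC

Derivation:
Initial: C1(6μF, Q=1μC, V=0.17V), C2(6μF, Q=3μC, V=0.50V), C3(2μF, Q=7μC, V=3.50V), C4(4μF, Q=2μC, V=0.50V), C5(3μF, Q=15μC, V=5.00V)
Op 1: CLOSE 1-5: Q_total=16.00, C_total=9.00, V=1.78; Q1=10.67, Q5=5.33; dissipated=23.361
Op 2: CLOSE 3-1: Q_total=17.67, C_total=8.00, V=2.21; Q3=4.42, Q1=13.25; dissipated=2.225
Op 3: CLOSE 5-2: Q_total=8.33, C_total=9.00, V=0.93; Q5=2.78, Q2=5.56; dissipated=1.633
Op 4: CLOSE 5-4: Q_total=4.78, C_total=7.00, V=0.68; Q5=2.05, Q4=2.73; dissipated=0.155
Op 5: CLOSE 1-4: Q_total=15.98, C_total=10.00, V=1.60; Q1=9.59, Q4=6.39; dissipated=2.794
Final charges: Q1=9.59, Q2=5.56, Q3=4.42, Q4=6.39, Q5=2.05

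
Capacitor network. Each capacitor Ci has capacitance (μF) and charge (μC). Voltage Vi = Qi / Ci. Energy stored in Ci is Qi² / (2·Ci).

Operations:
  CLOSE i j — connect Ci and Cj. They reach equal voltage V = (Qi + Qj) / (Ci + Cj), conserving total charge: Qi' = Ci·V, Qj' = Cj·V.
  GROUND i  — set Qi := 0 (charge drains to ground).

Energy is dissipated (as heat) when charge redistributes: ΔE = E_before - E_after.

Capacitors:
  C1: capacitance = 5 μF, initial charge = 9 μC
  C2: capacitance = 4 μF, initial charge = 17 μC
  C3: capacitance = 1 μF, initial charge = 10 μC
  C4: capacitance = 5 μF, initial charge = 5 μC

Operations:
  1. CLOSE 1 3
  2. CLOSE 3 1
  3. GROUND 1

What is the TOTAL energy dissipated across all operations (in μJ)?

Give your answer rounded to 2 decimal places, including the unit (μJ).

Answer: 53.09 μJ

Derivation:
Initial: C1(5μF, Q=9μC, V=1.80V), C2(4μF, Q=17μC, V=4.25V), C3(1μF, Q=10μC, V=10.00V), C4(5μF, Q=5μC, V=1.00V)
Op 1: CLOSE 1-3: Q_total=19.00, C_total=6.00, V=3.17; Q1=15.83, Q3=3.17; dissipated=28.017
Op 2: CLOSE 3-1: Q_total=19.00, C_total=6.00, V=3.17; Q3=3.17, Q1=15.83; dissipated=0.000
Op 3: GROUND 1: Q1=0; energy lost=25.069
Total dissipated: 53.086 μJ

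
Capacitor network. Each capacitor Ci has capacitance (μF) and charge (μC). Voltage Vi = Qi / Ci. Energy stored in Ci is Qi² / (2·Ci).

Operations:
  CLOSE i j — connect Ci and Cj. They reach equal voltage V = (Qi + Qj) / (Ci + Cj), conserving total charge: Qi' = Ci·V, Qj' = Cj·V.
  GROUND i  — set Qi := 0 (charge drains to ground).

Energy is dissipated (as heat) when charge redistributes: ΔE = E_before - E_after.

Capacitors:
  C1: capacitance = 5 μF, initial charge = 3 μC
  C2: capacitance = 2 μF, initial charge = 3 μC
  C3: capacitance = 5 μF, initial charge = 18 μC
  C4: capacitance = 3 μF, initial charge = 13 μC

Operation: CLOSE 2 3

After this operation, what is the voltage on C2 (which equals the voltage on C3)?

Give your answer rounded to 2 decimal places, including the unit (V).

Initial: C1(5μF, Q=3μC, V=0.60V), C2(2μF, Q=3μC, V=1.50V), C3(5μF, Q=18μC, V=3.60V), C4(3μF, Q=13μC, V=4.33V)
Op 1: CLOSE 2-3: Q_total=21.00, C_total=7.00, V=3.00; Q2=6.00, Q3=15.00; dissipated=3.150

Answer: 3.00 V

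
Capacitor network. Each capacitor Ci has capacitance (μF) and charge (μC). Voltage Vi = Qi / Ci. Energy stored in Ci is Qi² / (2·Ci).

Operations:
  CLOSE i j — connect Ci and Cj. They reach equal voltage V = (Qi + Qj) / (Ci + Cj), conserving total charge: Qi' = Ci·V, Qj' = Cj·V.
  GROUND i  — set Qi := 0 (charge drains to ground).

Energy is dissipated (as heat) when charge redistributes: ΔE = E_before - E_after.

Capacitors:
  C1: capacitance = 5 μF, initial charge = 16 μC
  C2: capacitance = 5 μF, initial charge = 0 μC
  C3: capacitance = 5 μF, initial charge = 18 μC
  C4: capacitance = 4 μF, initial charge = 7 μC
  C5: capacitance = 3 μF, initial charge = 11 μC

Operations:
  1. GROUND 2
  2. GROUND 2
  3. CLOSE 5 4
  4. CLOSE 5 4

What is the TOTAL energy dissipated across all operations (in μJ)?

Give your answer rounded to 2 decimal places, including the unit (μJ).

Initial: C1(5μF, Q=16μC, V=3.20V), C2(5μF, Q=0μC, V=0.00V), C3(5μF, Q=18μC, V=3.60V), C4(4μF, Q=7μC, V=1.75V), C5(3μF, Q=11μC, V=3.67V)
Op 1: GROUND 2: Q2=0; energy lost=0.000
Op 2: GROUND 2: Q2=0; energy lost=0.000
Op 3: CLOSE 5-4: Q_total=18.00, C_total=7.00, V=2.57; Q5=7.71, Q4=10.29; dissipated=3.149
Op 4: CLOSE 5-4: Q_total=18.00, C_total=7.00, V=2.57; Q5=7.71, Q4=10.29; dissipated=0.000
Total dissipated: 3.149 μJ

Answer: 3.15 μJ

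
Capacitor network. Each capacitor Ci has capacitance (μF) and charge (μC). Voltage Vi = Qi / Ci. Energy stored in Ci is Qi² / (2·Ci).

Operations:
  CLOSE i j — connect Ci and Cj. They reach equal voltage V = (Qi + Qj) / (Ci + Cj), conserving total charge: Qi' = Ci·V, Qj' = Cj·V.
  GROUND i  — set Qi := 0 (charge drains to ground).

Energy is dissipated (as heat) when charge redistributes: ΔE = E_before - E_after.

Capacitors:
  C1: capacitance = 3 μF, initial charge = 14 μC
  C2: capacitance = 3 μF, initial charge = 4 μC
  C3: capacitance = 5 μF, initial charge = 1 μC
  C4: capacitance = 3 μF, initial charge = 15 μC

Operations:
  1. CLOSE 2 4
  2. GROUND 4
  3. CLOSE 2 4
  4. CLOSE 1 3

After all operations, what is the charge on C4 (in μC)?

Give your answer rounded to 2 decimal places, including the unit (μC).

Answer: 4.75 μC

Derivation:
Initial: C1(3μF, Q=14μC, V=4.67V), C2(3μF, Q=4μC, V=1.33V), C3(5μF, Q=1μC, V=0.20V), C4(3μF, Q=15μC, V=5.00V)
Op 1: CLOSE 2-4: Q_total=19.00, C_total=6.00, V=3.17; Q2=9.50, Q4=9.50; dissipated=10.083
Op 2: GROUND 4: Q4=0; energy lost=15.042
Op 3: CLOSE 2-4: Q_total=9.50, C_total=6.00, V=1.58; Q2=4.75, Q4=4.75; dissipated=7.521
Op 4: CLOSE 1-3: Q_total=15.00, C_total=8.00, V=1.88; Q1=5.62, Q3=9.38; dissipated=18.704
Final charges: Q1=5.62, Q2=4.75, Q3=9.38, Q4=4.75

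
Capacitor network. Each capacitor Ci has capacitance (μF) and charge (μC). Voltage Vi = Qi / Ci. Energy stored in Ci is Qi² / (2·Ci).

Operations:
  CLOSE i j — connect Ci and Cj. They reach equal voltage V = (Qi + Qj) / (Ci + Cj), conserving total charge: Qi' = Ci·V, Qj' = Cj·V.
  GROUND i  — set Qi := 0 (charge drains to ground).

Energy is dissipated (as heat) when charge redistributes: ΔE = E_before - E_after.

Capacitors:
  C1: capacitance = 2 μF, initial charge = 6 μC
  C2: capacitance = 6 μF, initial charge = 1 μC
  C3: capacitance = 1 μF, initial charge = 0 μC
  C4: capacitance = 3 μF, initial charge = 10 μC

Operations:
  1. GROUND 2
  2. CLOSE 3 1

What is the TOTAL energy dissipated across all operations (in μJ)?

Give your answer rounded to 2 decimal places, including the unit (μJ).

Initial: C1(2μF, Q=6μC, V=3.00V), C2(6μF, Q=1μC, V=0.17V), C3(1μF, Q=0μC, V=0.00V), C4(3μF, Q=10μC, V=3.33V)
Op 1: GROUND 2: Q2=0; energy lost=0.083
Op 2: CLOSE 3-1: Q_total=6.00, C_total=3.00, V=2.00; Q3=2.00, Q1=4.00; dissipated=3.000
Total dissipated: 3.083 μJ

Answer: 3.08 μJ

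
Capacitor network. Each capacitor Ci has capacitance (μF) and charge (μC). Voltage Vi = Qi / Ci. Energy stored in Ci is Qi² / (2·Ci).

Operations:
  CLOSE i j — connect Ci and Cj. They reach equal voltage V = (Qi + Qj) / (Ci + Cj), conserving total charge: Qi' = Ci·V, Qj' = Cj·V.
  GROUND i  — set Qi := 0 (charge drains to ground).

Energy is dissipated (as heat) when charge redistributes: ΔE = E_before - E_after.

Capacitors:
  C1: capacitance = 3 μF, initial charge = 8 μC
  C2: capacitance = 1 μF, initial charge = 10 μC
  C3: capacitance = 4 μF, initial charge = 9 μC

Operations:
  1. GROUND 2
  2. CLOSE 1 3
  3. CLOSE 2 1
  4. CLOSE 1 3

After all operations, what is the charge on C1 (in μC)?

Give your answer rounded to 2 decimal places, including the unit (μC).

Answer: 6.51 μC

Derivation:
Initial: C1(3μF, Q=8μC, V=2.67V), C2(1μF, Q=10μC, V=10.00V), C3(4μF, Q=9μC, V=2.25V)
Op 1: GROUND 2: Q2=0; energy lost=50.000
Op 2: CLOSE 1-3: Q_total=17.00, C_total=7.00, V=2.43; Q1=7.29, Q3=9.71; dissipated=0.149
Op 3: CLOSE 2-1: Q_total=7.29, C_total=4.00, V=1.82; Q2=1.82, Q1=5.46; dissipated=2.212
Op 4: CLOSE 1-3: Q_total=15.18, C_total=7.00, V=2.17; Q1=6.51, Q3=8.67; dissipated=0.316
Final charges: Q1=6.51, Q2=1.82, Q3=8.67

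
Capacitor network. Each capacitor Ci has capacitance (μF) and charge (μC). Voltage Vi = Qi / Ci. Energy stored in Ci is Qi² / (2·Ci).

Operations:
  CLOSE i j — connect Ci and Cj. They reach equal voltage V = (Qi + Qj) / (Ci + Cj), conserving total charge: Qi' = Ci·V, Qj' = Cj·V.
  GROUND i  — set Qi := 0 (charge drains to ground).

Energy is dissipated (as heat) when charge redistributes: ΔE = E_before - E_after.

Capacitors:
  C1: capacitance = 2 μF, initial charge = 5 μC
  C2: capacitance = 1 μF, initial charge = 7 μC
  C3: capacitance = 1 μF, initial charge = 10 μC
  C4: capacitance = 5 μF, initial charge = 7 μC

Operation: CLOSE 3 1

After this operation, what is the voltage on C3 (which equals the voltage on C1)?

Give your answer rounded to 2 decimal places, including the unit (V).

Initial: C1(2μF, Q=5μC, V=2.50V), C2(1μF, Q=7μC, V=7.00V), C3(1μF, Q=10μC, V=10.00V), C4(5μF, Q=7μC, V=1.40V)
Op 1: CLOSE 3-1: Q_total=15.00, C_total=3.00, V=5.00; Q3=5.00, Q1=10.00; dissipated=18.750

Answer: 5.00 V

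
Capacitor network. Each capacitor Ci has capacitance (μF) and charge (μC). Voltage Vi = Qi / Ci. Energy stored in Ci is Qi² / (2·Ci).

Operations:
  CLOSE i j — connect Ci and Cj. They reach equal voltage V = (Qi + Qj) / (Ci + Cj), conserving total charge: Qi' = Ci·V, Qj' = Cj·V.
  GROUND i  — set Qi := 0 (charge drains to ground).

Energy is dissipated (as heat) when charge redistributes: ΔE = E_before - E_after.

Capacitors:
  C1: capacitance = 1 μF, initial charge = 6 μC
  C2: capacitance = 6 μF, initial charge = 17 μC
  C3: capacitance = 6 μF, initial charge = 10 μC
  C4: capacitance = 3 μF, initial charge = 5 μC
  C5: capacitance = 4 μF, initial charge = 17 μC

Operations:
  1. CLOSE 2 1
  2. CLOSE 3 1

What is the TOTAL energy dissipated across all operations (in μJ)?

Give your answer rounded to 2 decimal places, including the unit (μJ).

Initial: C1(1μF, Q=6μC, V=6.00V), C2(6μF, Q=17μC, V=2.83V), C3(6μF, Q=10μC, V=1.67V), C4(3μF, Q=5μC, V=1.67V), C5(4μF, Q=17μC, V=4.25V)
Op 1: CLOSE 2-1: Q_total=23.00, C_total=7.00, V=3.29; Q2=19.71, Q1=3.29; dissipated=4.298
Op 2: CLOSE 3-1: Q_total=13.29, C_total=7.00, V=1.90; Q3=11.39, Q1=1.90; dissipated=1.123
Total dissipated: 5.421 μJ

Answer: 5.42 μJ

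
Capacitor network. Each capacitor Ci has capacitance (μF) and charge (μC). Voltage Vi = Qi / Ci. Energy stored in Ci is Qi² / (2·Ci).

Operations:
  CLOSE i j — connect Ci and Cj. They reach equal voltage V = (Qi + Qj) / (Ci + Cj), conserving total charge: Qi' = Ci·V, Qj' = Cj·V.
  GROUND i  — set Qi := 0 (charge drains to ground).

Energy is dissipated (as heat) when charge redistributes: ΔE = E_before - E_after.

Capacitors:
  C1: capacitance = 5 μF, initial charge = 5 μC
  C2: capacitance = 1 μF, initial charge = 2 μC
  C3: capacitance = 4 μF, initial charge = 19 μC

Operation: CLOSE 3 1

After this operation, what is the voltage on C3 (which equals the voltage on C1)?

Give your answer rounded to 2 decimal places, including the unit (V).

Answer: 2.67 V

Derivation:
Initial: C1(5μF, Q=5μC, V=1.00V), C2(1μF, Q=2μC, V=2.00V), C3(4μF, Q=19μC, V=4.75V)
Op 1: CLOSE 3-1: Q_total=24.00, C_total=9.00, V=2.67; Q3=10.67, Q1=13.33; dissipated=15.625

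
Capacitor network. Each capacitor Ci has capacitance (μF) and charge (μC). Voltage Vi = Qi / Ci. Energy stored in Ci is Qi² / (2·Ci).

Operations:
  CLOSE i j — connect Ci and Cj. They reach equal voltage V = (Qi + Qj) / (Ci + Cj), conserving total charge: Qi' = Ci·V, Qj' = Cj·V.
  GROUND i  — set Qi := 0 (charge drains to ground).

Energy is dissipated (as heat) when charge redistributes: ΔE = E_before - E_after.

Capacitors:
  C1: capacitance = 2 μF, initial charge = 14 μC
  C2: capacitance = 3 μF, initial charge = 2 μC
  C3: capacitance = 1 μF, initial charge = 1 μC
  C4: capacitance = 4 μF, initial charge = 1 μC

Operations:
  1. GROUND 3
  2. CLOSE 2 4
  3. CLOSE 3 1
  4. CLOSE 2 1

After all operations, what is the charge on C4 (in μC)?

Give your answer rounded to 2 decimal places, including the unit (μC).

Answer: 1.71 μC

Derivation:
Initial: C1(2μF, Q=14μC, V=7.00V), C2(3μF, Q=2μC, V=0.67V), C3(1μF, Q=1μC, V=1.00V), C4(4μF, Q=1μC, V=0.25V)
Op 1: GROUND 3: Q3=0; energy lost=0.500
Op 2: CLOSE 2-4: Q_total=3.00, C_total=7.00, V=0.43; Q2=1.29, Q4=1.71; dissipated=0.149
Op 3: CLOSE 3-1: Q_total=14.00, C_total=3.00, V=4.67; Q3=4.67, Q1=9.33; dissipated=16.333
Op 4: CLOSE 2-1: Q_total=10.62, C_total=5.00, V=2.12; Q2=6.37, Q1=4.25; dissipated=10.777
Final charges: Q1=4.25, Q2=6.37, Q3=4.67, Q4=1.71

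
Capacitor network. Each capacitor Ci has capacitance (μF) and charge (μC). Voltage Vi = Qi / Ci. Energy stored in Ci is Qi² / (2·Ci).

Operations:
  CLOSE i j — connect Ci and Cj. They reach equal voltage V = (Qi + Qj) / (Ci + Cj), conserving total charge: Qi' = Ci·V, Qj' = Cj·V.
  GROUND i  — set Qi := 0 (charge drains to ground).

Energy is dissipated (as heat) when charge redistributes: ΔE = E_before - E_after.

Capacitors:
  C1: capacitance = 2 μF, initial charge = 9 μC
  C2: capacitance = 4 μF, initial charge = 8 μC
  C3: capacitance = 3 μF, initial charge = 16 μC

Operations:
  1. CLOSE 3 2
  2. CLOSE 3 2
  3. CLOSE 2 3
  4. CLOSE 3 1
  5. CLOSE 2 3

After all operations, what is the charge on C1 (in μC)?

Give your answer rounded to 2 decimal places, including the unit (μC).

Initial: C1(2μF, Q=9μC, V=4.50V), C2(4μF, Q=8μC, V=2.00V), C3(3μF, Q=16μC, V=5.33V)
Op 1: CLOSE 3-2: Q_total=24.00, C_total=7.00, V=3.43; Q3=10.29, Q2=13.71; dissipated=9.524
Op 2: CLOSE 3-2: Q_total=24.00, C_total=7.00, V=3.43; Q3=10.29, Q2=13.71; dissipated=0.000
Op 3: CLOSE 2-3: Q_total=24.00, C_total=7.00, V=3.43; Q2=13.71, Q3=10.29; dissipated=0.000
Op 4: CLOSE 3-1: Q_total=19.29, C_total=5.00, V=3.86; Q3=11.57, Q1=7.71; dissipated=0.689
Op 5: CLOSE 2-3: Q_total=25.29, C_total=7.00, V=3.61; Q2=14.45, Q3=10.84; dissipated=0.157
Final charges: Q1=7.71, Q2=14.45, Q3=10.84

Answer: 7.71 μC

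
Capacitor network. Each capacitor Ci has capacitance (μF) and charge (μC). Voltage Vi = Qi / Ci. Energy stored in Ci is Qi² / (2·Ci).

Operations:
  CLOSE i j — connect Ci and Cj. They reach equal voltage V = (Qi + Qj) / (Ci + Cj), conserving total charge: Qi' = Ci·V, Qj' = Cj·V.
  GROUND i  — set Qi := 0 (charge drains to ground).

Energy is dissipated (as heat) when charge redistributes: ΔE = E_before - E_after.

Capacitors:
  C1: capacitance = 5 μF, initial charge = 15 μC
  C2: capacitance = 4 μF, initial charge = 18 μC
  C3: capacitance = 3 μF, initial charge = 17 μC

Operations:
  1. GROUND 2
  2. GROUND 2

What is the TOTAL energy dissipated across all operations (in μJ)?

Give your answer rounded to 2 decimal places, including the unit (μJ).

Answer: 40.50 μJ

Derivation:
Initial: C1(5μF, Q=15μC, V=3.00V), C2(4μF, Q=18μC, V=4.50V), C3(3μF, Q=17μC, V=5.67V)
Op 1: GROUND 2: Q2=0; energy lost=40.500
Op 2: GROUND 2: Q2=0; energy lost=0.000
Total dissipated: 40.500 μJ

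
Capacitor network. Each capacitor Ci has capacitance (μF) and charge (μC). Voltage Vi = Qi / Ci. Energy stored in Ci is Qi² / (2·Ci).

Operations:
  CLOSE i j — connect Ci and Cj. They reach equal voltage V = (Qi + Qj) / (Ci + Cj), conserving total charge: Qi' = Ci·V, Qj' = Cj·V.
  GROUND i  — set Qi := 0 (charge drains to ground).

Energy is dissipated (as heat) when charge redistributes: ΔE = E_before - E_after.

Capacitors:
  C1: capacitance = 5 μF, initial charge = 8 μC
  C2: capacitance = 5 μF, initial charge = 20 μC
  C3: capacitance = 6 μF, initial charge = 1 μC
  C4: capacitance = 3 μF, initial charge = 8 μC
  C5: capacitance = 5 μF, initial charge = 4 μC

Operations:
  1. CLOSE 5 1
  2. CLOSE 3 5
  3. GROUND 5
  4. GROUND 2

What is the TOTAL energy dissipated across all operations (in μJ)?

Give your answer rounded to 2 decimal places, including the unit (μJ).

Initial: C1(5μF, Q=8μC, V=1.60V), C2(5μF, Q=20μC, V=4.00V), C3(6μF, Q=1μC, V=0.17V), C4(3μF, Q=8μC, V=2.67V), C5(5μF, Q=4μC, V=0.80V)
Op 1: CLOSE 5-1: Q_total=12.00, C_total=10.00, V=1.20; Q5=6.00, Q1=6.00; dissipated=0.800
Op 2: CLOSE 3-5: Q_total=7.00, C_total=11.00, V=0.64; Q3=3.82, Q5=3.18; dissipated=1.456
Op 3: GROUND 5: Q5=0; energy lost=1.012
Op 4: GROUND 2: Q2=0; energy lost=40.000
Total dissipated: 43.268 μJ

Answer: 43.27 μJ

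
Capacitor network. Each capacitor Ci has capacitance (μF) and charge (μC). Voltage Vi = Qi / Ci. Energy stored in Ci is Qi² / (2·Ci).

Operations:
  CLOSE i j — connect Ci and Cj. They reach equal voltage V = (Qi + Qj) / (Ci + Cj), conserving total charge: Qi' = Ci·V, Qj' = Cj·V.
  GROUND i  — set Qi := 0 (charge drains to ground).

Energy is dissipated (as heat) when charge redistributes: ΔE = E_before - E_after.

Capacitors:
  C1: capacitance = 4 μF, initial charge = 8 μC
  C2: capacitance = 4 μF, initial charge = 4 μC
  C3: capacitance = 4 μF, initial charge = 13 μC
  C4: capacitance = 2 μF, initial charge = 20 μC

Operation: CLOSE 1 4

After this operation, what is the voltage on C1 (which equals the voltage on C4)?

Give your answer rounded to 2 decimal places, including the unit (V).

Answer: 4.67 V

Derivation:
Initial: C1(4μF, Q=8μC, V=2.00V), C2(4μF, Q=4μC, V=1.00V), C3(4μF, Q=13μC, V=3.25V), C4(2μF, Q=20μC, V=10.00V)
Op 1: CLOSE 1-4: Q_total=28.00, C_total=6.00, V=4.67; Q1=18.67, Q4=9.33; dissipated=42.667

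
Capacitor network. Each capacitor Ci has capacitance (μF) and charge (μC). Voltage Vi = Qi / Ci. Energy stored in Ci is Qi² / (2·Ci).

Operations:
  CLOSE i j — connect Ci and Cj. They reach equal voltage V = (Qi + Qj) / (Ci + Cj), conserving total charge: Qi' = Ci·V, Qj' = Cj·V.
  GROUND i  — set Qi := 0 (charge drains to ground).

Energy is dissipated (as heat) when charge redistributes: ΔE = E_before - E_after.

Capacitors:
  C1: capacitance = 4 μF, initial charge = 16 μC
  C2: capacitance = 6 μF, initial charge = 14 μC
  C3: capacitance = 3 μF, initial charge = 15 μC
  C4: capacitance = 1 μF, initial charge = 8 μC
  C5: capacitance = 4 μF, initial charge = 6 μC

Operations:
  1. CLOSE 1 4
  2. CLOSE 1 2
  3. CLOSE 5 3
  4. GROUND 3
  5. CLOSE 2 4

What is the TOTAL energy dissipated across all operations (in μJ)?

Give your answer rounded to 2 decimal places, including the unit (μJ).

Answer: 38.64 μJ

Derivation:
Initial: C1(4μF, Q=16μC, V=4.00V), C2(6μF, Q=14μC, V=2.33V), C3(3μF, Q=15μC, V=5.00V), C4(1μF, Q=8μC, V=8.00V), C5(4μF, Q=6μC, V=1.50V)
Op 1: CLOSE 1-4: Q_total=24.00, C_total=5.00, V=4.80; Q1=19.20, Q4=4.80; dissipated=6.400
Op 2: CLOSE 1-2: Q_total=33.20, C_total=10.00, V=3.32; Q1=13.28, Q2=19.92; dissipated=7.301
Op 3: CLOSE 5-3: Q_total=21.00, C_total=7.00, V=3.00; Q5=12.00, Q3=9.00; dissipated=10.500
Op 4: GROUND 3: Q3=0; energy lost=13.500
Op 5: CLOSE 2-4: Q_total=24.72, C_total=7.00, V=3.53; Q2=21.19, Q4=3.53; dissipated=0.939
Total dissipated: 38.640 μJ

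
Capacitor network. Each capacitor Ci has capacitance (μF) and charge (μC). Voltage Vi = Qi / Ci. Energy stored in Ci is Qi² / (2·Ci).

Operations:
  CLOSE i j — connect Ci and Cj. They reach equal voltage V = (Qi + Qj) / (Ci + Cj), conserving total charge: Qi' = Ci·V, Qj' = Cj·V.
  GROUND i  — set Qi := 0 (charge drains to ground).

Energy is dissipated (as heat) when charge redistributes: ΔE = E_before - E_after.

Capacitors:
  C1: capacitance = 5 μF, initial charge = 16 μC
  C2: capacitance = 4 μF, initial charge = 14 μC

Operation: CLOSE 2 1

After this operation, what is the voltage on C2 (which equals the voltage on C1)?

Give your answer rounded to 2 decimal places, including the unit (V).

Initial: C1(5μF, Q=16μC, V=3.20V), C2(4μF, Q=14μC, V=3.50V)
Op 1: CLOSE 2-1: Q_total=30.00, C_total=9.00, V=3.33; Q2=13.33, Q1=16.67; dissipated=0.100

Answer: 3.33 V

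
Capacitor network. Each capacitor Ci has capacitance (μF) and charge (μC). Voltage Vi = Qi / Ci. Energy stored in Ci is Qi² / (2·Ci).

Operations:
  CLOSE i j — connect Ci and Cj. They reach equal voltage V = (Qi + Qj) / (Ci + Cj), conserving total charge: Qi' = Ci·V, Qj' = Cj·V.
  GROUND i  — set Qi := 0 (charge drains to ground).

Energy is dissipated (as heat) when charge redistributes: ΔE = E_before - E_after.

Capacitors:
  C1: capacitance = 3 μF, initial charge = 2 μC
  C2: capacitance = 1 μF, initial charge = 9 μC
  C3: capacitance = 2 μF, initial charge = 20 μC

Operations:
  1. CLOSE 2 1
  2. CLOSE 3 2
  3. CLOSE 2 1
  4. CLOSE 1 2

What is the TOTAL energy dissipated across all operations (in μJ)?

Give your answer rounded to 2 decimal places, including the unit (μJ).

Initial: C1(3μF, Q=2μC, V=0.67V), C2(1μF, Q=9μC, V=9.00V), C3(2μF, Q=20μC, V=10.00V)
Op 1: CLOSE 2-1: Q_total=11.00, C_total=4.00, V=2.75; Q2=2.75, Q1=8.25; dissipated=26.042
Op 2: CLOSE 3-2: Q_total=22.75, C_total=3.00, V=7.58; Q3=15.17, Q2=7.58; dissipated=17.521
Op 3: CLOSE 2-1: Q_total=15.83, C_total=4.00, V=3.96; Q2=3.96, Q1=11.88; dissipated=8.760
Op 4: CLOSE 1-2: Q_total=15.83, C_total=4.00, V=3.96; Q1=11.88, Q2=3.96; dissipated=0.000
Total dissipated: 52.323 μJ

Answer: 52.32 μJ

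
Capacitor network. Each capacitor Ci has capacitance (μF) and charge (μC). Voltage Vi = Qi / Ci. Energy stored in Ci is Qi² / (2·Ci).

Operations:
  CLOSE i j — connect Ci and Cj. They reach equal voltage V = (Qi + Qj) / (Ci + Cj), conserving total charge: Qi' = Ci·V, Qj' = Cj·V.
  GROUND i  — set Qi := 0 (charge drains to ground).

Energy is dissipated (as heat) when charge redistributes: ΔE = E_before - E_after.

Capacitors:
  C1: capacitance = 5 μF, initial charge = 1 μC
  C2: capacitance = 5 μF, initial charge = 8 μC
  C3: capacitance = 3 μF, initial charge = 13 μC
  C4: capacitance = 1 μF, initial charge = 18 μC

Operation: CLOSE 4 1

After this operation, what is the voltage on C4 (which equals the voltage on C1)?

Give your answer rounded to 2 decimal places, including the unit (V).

Answer: 3.17 V

Derivation:
Initial: C1(5μF, Q=1μC, V=0.20V), C2(5μF, Q=8μC, V=1.60V), C3(3μF, Q=13μC, V=4.33V), C4(1μF, Q=18μC, V=18.00V)
Op 1: CLOSE 4-1: Q_total=19.00, C_total=6.00, V=3.17; Q4=3.17, Q1=15.83; dissipated=132.017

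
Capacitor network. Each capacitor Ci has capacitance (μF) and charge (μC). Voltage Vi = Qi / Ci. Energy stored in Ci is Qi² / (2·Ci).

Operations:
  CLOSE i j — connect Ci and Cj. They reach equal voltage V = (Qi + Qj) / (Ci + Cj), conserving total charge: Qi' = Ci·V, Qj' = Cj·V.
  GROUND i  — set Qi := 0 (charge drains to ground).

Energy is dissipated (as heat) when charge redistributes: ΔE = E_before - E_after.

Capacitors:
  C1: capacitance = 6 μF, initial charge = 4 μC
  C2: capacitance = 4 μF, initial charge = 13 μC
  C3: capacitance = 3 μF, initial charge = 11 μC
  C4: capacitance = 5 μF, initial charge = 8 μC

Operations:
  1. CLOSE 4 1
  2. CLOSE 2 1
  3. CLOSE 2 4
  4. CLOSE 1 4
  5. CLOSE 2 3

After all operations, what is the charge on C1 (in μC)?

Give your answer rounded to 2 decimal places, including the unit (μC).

Initial: C1(6μF, Q=4μC, V=0.67V), C2(4μF, Q=13μC, V=3.25V), C3(3μF, Q=11μC, V=3.67V), C4(5μF, Q=8μC, V=1.60V)
Op 1: CLOSE 4-1: Q_total=12.00, C_total=11.00, V=1.09; Q4=5.45, Q1=6.55; dissipated=1.188
Op 2: CLOSE 2-1: Q_total=19.55, C_total=10.00, V=1.95; Q2=7.82, Q1=11.73; dissipated=5.594
Op 3: CLOSE 2-4: Q_total=13.27, C_total=9.00, V=1.47; Q2=5.90, Q4=7.37; dissipated=0.829
Op 4: CLOSE 1-4: Q_total=19.10, C_total=11.00, V=1.74; Q1=10.42, Q4=8.68; dissipated=0.314
Op 5: CLOSE 2-3: Q_total=16.90, C_total=7.00, V=2.41; Q2=9.66, Q3=7.24; dissipated=4.118
Final charges: Q1=10.42, Q2=9.66, Q3=7.24, Q4=8.68

Answer: 10.42 μC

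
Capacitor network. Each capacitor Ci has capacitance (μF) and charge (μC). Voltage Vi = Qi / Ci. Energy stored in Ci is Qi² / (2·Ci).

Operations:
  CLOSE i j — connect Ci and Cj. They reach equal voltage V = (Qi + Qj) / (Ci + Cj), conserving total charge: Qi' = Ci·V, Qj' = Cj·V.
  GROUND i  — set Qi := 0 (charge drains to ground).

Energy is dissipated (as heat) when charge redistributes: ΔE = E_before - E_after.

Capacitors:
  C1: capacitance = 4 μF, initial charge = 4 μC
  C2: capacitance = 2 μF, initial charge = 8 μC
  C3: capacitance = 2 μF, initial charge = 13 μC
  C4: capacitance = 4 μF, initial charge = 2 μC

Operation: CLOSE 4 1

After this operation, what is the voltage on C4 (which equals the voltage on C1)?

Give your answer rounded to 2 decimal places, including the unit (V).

Answer: 0.75 V

Derivation:
Initial: C1(4μF, Q=4μC, V=1.00V), C2(2μF, Q=8μC, V=4.00V), C3(2μF, Q=13μC, V=6.50V), C4(4μF, Q=2μC, V=0.50V)
Op 1: CLOSE 4-1: Q_total=6.00, C_total=8.00, V=0.75; Q4=3.00, Q1=3.00; dissipated=0.250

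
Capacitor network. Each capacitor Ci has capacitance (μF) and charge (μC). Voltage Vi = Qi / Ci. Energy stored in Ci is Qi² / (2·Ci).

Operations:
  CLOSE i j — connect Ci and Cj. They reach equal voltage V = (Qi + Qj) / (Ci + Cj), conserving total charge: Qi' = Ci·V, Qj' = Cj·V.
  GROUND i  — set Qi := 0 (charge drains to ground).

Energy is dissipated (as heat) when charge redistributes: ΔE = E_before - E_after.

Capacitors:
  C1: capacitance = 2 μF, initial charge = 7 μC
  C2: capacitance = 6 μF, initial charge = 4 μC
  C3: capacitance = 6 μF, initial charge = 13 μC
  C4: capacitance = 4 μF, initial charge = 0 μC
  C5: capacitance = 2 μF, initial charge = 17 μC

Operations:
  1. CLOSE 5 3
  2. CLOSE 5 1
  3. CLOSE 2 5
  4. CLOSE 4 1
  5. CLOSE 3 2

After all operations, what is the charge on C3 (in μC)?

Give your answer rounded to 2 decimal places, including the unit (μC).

Initial: C1(2μF, Q=7μC, V=3.50V), C2(6μF, Q=4μC, V=0.67V), C3(6μF, Q=13μC, V=2.17V), C4(4μF, Q=0μC, V=0.00V), C5(2μF, Q=17μC, V=8.50V)
Op 1: CLOSE 5-3: Q_total=30.00, C_total=8.00, V=3.75; Q5=7.50, Q3=22.50; dissipated=30.083
Op 2: CLOSE 5-1: Q_total=14.50, C_total=4.00, V=3.62; Q5=7.25, Q1=7.25; dissipated=0.031
Op 3: CLOSE 2-5: Q_total=11.25, C_total=8.00, V=1.41; Q2=8.44, Q5=2.81; dissipated=6.564
Op 4: CLOSE 4-1: Q_total=7.25, C_total=6.00, V=1.21; Q4=4.83, Q1=2.42; dissipated=8.760
Op 5: CLOSE 3-2: Q_total=30.94, C_total=12.00, V=2.58; Q3=15.47, Q2=15.47; dissipated=8.240
Final charges: Q1=2.42, Q2=15.47, Q3=15.47, Q4=4.83, Q5=2.81

Answer: 15.47 μC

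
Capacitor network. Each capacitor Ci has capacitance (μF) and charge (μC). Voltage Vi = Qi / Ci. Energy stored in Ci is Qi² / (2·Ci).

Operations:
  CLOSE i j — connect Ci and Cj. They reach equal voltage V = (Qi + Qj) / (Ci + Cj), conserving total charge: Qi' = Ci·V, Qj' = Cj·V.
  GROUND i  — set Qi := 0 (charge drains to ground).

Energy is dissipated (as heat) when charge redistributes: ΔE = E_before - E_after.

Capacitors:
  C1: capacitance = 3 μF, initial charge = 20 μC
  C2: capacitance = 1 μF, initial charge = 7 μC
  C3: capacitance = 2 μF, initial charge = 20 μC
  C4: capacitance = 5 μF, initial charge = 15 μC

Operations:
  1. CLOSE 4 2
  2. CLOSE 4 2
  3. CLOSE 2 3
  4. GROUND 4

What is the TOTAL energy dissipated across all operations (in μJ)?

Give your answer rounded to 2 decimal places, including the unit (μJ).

Initial: C1(3μF, Q=20μC, V=6.67V), C2(1μF, Q=7μC, V=7.00V), C3(2μF, Q=20μC, V=10.00V), C4(5μF, Q=15μC, V=3.00V)
Op 1: CLOSE 4-2: Q_total=22.00, C_total=6.00, V=3.67; Q4=18.33, Q2=3.67; dissipated=6.667
Op 2: CLOSE 4-2: Q_total=22.00, C_total=6.00, V=3.67; Q4=18.33, Q2=3.67; dissipated=0.000
Op 3: CLOSE 2-3: Q_total=23.67, C_total=3.00, V=7.89; Q2=7.89, Q3=15.78; dissipated=13.370
Op 4: GROUND 4: Q4=0; energy lost=33.611
Total dissipated: 53.648 μJ

Answer: 53.65 μJ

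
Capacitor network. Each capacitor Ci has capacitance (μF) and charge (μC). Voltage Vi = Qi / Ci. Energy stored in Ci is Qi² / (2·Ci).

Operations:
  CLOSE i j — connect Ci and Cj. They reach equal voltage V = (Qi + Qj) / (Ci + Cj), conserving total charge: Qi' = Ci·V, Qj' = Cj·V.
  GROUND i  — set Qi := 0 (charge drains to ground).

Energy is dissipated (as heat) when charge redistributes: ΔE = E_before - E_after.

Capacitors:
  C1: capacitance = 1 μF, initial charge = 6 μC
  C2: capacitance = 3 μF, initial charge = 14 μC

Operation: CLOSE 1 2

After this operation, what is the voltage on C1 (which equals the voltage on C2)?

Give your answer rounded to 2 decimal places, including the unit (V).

Answer: 5.00 V

Derivation:
Initial: C1(1μF, Q=6μC, V=6.00V), C2(3μF, Q=14μC, V=4.67V)
Op 1: CLOSE 1-2: Q_total=20.00, C_total=4.00, V=5.00; Q1=5.00, Q2=15.00; dissipated=0.667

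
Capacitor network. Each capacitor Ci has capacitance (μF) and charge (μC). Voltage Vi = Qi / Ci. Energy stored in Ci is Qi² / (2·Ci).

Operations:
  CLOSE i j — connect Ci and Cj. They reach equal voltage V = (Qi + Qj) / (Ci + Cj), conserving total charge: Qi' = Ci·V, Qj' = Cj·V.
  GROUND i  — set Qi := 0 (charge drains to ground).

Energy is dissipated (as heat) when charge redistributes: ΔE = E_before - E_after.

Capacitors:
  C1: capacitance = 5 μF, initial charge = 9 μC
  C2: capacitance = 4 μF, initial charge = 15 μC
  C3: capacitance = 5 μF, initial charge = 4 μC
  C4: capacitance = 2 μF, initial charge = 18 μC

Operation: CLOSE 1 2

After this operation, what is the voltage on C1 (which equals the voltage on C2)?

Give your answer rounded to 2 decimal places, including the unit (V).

Answer: 2.67 V

Derivation:
Initial: C1(5μF, Q=9μC, V=1.80V), C2(4μF, Q=15μC, V=3.75V), C3(5μF, Q=4μC, V=0.80V), C4(2μF, Q=18μC, V=9.00V)
Op 1: CLOSE 1-2: Q_total=24.00, C_total=9.00, V=2.67; Q1=13.33, Q2=10.67; dissipated=4.225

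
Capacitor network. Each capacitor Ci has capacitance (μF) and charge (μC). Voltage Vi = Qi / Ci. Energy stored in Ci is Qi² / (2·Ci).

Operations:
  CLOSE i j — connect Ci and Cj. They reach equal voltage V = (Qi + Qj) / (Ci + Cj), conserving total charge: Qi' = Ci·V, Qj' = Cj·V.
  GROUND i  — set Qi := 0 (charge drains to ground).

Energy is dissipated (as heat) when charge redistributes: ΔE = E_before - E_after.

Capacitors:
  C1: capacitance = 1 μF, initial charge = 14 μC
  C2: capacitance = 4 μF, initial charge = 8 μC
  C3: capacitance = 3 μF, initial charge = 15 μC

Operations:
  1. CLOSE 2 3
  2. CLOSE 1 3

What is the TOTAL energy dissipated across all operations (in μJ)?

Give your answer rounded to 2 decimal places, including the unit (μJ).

Answer: 50.76 μJ

Derivation:
Initial: C1(1μF, Q=14μC, V=14.00V), C2(4μF, Q=8μC, V=2.00V), C3(3μF, Q=15μC, V=5.00V)
Op 1: CLOSE 2-3: Q_total=23.00, C_total=7.00, V=3.29; Q2=13.14, Q3=9.86; dissipated=7.714
Op 2: CLOSE 1-3: Q_total=23.86, C_total=4.00, V=5.96; Q1=5.96, Q3=17.89; dissipated=43.048
Total dissipated: 50.763 μJ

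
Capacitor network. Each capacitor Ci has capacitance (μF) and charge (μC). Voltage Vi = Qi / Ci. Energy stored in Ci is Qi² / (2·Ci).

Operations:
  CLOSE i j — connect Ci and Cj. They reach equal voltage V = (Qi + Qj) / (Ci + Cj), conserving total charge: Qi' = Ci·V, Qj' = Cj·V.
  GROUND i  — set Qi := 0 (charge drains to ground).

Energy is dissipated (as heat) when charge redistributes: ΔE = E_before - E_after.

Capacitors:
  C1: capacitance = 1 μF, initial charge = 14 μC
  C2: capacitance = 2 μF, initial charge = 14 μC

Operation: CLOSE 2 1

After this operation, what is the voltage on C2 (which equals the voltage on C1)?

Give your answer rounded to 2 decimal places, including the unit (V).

Initial: C1(1μF, Q=14μC, V=14.00V), C2(2μF, Q=14μC, V=7.00V)
Op 1: CLOSE 2-1: Q_total=28.00, C_total=3.00, V=9.33; Q2=18.67, Q1=9.33; dissipated=16.333

Answer: 9.33 V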